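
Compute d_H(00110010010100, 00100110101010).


XOR: 00010100111110
Count of 1s: 7

7


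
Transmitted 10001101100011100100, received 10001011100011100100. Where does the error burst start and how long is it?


XOR: 00000110000000000000

Burst at position 5, length 2


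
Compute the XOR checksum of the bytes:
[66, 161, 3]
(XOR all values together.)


XOR chain: 66 ^ 161 ^ 3 = 224

224


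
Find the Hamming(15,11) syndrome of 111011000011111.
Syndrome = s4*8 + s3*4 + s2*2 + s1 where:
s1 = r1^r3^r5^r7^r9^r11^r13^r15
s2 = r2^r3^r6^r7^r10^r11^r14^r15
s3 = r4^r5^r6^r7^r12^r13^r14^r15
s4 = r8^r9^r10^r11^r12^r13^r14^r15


s1=0, s2=0, s3=0, s4=1

Syndrome = 8 (error at position 8)


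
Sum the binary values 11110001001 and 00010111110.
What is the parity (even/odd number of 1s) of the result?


11110001001 = 1929
00010111110 = 190
Sum = 2119 = 100001000111
1s count = 5

odd parity (5 ones in 100001000111)


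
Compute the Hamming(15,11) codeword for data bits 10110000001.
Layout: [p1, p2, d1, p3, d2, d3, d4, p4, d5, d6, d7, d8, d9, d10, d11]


Parity bits: p1=1, p2=0, p3=1, p4=1

101101110000001


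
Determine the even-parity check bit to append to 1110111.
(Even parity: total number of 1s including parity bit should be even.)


Number of 1s in data: 6
Parity bit: 0

0


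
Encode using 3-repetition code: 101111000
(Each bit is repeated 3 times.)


Each bit -> 3 copies

111000111111111111000000000


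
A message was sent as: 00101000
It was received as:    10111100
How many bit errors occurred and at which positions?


XOR: 10010100

3 error(s) at position(s): 0, 3, 5


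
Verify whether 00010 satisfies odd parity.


Number of 1s: 1

Yes, parity is correct (1 ones)


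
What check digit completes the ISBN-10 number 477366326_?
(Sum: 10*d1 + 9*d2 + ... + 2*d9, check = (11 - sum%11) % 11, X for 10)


Weighted sum: 276
276 mod 11 = 1

Check digit: X


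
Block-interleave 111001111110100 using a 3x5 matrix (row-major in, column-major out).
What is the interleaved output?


Matrix:
  11100
  11111
  10100
Read columns: 111110111010010

111110111010010


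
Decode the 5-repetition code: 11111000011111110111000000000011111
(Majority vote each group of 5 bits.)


Groups: 11111, 00001, 11111, 10111, 00000, 00000, 11111
Majority votes: 1011001

1011001


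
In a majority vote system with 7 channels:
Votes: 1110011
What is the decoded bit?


Ones: 5 out of 7
Threshold: 4

1 (5/7 voted 1)


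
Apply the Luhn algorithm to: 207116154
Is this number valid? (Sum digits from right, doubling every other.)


Luhn sum = 21
21 mod 10 = 1

Invalid (Luhn sum mod 10 = 1)


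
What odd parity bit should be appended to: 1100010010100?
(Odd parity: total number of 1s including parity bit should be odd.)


Number of 1s in data: 5
Parity bit: 0

0


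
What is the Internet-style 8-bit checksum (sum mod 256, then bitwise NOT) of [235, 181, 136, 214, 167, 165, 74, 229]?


Sum = 1401 mod 256 = 121
Complement = 134

134


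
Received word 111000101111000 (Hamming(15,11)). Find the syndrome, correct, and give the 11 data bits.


Syndrome = 3: error at position 3

Data: 00011111000 (corrected bit 3)


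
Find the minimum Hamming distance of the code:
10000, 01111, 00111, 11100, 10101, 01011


Comparing all pairs, minimum distance: 1
Can detect 0 errors, correct 0 errors

1


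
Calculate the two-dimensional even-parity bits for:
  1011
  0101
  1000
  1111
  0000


Row parities: 10100
Column parities: 1001

Row P: 10100, Col P: 1001, Corner: 0


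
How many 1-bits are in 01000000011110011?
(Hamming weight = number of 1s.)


Counting 1s in 01000000011110011

7


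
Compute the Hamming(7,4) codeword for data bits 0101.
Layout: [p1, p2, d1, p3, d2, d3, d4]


Parity bits: p1=0, p2=1, p3=0

0100101


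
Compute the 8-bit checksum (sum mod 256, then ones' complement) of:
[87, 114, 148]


Sum = 349 mod 256 = 93
Complement = 162

162


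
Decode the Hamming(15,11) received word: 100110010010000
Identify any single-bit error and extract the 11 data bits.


Syndrome = 3: error at position 3

Data: 11000010000 (corrected bit 3)


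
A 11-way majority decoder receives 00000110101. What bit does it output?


Ones: 4 out of 11
Threshold: 6

0 (4/11 voted 1)


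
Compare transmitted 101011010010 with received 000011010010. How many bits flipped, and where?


XOR: 101000000000

2 error(s) at position(s): 0, 2


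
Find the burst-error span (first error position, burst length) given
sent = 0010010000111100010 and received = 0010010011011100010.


XOR: 0000000011100000000

Burst at position 8, length 3


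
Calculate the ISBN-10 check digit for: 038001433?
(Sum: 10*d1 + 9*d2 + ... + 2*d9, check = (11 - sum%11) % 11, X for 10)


Weighted sum: 127
127 mod 11 = 6

Check digit: 5


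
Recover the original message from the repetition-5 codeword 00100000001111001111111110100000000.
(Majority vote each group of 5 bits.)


Groups: 00100, 00000, 11110, 01111, 11111, 01000, 00000
Majority votes: 0011100

0011100


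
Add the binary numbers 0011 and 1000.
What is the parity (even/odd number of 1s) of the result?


0011 = 3
1000 = 8
Sum = 11 = 1011
1s count = 3

odd parity (3 ones in 1011)


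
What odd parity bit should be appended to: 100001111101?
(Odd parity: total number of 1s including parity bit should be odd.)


Number of 1s in data: 7
Parity bit: 0

0


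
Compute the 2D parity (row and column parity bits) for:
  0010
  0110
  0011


Row parities: 100
Column parities: 0111

Row P: 100, Col P: 0111, Corner: 1


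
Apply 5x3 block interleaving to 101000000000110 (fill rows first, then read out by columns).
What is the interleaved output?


Matrix:
  101
  000
  000
  000
  110
Read columns: 100010000110000

100010000110000


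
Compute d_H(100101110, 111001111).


XOR: 011100001
Count of 1s: 4

4


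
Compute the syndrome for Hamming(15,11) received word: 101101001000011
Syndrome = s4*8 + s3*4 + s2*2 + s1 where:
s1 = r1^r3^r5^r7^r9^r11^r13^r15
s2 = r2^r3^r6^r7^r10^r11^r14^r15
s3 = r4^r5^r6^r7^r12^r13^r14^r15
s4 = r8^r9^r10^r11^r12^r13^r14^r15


s1=0, s2=0, s3=0, s4=1

Syndrome = 8 (error at position 8)


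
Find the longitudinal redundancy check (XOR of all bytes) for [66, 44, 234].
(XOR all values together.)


XOR chain: 66 ^ 44 ^ 234 = 132

132


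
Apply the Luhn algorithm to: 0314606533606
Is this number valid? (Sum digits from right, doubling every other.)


Luhn sum = 49
49 mod 10 = 9

Invalid (Luhn sum mod 10 = 9)


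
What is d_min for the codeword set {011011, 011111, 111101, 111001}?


Comparing all pairs, minimum distance: 1
Can detect 0 errors, correct 0 errors

1


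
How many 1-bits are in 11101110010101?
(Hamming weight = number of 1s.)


Counting 1s in 11101110010101

9


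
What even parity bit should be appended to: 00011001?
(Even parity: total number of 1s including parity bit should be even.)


Number of 1s in data: 3
Parity bit: 1

1


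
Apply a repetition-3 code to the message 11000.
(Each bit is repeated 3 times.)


Each bit -> 3 copies

111111000000000


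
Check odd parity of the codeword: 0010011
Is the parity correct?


Number of 1s: 3

Yes, parity is correct (3 ones)


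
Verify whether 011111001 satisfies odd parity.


Number of 1s: 6

No, parity error (6 ones)


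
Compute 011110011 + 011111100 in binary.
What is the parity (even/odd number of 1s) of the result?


011110011 = 243
011111100 = 252
Sum = 495 = 111101111
1s count = 8

even parity (8 ones in 111101111)


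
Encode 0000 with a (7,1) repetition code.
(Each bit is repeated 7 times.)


Each bit -> 7 copies

0000000000000000000000000000


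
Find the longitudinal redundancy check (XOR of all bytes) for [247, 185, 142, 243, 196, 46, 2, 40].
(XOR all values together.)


XOR chain: 247 ^ 185 ^ 142 ^ 243 ^ 196 ^ 46 ^ 2 ^ 40 = 243

243


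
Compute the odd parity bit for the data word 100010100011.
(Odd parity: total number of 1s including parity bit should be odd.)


Number of 1s in data: 5
Parity bit: 0

0


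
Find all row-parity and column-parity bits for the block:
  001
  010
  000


Row parities: 110
Column parities: 011

Row P: 110, Col P: 011, Corner: 0


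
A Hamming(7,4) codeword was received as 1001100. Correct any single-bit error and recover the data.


Syndrome = 0: no error detected

Data: 0100 (no errors)


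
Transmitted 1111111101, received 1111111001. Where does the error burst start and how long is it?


XOR: 0000000100

Burst at position 7, length 1


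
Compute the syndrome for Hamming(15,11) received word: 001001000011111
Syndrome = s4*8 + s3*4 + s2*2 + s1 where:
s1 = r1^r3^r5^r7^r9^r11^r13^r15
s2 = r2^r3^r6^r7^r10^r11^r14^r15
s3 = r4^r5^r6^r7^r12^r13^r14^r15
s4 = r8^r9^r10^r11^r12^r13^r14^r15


s1=0, s2=1, s3=1, s4=1

Syndrome = 14 (error at position 14)


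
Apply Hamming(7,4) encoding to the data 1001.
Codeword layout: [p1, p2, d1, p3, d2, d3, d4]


Parity bits: p1=0, p2=0, p3=1

0011001


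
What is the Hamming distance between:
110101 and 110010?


XOR: 000111
Count of 1s: 3

3


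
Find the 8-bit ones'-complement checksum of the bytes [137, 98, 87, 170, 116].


Sum = 608 mod 256 = 96
Complement = 159

159


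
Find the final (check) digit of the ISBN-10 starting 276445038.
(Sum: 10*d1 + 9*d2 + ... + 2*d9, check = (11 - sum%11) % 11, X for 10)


Weighted sum: 233
233 mod 11 = 2

Check digit: 9


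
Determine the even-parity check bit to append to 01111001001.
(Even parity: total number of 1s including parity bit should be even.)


Number of 1s in data: 6
Parity bit: 0

0


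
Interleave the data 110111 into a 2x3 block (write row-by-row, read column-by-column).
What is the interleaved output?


Matrix:
  110
  111
Read columns: 111101

111101


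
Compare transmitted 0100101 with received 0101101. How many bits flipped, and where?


XOR: 0001000

1 error(s) at position(s): 3


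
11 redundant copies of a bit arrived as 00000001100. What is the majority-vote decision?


Ones: 2 out of 11
Threshold: 6

0 (2/11 voted 1)


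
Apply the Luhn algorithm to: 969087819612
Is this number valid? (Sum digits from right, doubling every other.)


Luhn sum = 65
65 mod 10 = 5

Invalid (Luhn sum mod 10 = 5)


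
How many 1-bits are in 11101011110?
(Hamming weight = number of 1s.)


Counting 1s in 11101011110

8


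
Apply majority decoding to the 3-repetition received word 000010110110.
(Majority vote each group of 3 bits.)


Groups: 000, 010, 110, 110
Majority votes: 0011

0011


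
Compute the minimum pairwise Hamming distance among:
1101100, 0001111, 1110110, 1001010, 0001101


Comparing all pairs, minimum distance: 1
Can detect 0 errors, correct 0 errors

1


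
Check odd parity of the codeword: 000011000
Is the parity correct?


Number of 1s: 2

No, parity error (2 ones)


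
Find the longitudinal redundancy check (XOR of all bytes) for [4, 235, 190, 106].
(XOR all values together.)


XOR chain: 4 ^ 235 ^ 190 ^ 106 = 59

59


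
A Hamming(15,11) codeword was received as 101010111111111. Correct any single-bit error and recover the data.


Syndrome = 0: no error detected

Data: 11011111111 (no errors)


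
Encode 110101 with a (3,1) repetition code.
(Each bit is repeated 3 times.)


Each bit -> 3 copies

111111000111000111


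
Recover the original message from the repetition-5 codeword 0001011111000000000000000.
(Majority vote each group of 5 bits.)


Groups: 00010, 11111, 00000, 00000, 00000
Majority votes: 01000

01000


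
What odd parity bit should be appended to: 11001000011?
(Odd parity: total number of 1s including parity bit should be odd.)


Number of 1s in data: 5
Parity bit: 0

0


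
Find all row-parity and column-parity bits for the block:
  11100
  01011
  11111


Row parities: 111
Column parities: 01000

Row P: 111, Col P: 01000, Corner: 1


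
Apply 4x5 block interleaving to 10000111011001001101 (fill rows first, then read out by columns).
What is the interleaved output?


Matrix:
  10000
  11101
  10010
  01101
Read columns: 11100101010100100101

11100101010100100101


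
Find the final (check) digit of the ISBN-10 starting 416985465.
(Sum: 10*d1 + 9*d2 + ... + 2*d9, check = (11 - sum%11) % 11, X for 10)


Weighted sum: 277
277 mod 11 = 2

Check digit: 9


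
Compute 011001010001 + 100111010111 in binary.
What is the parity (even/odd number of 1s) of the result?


011001010001 = 1617
100111010111 = 2519
Sum = 4136 = 1000000101000
1s count = 3

odd parity (3 ones in 1000000101000)


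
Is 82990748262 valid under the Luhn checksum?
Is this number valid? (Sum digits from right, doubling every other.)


Luhn sum = 53
53 mod 10 = 3

Invalid (Luhn sum mod 10 = 3)


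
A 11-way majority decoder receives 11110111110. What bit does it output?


Ones: 9 out of 11
Threshold: 6

1 (9/11 voted 1)


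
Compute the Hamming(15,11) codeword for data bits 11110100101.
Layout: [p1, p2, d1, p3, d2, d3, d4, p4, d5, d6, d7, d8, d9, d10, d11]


Parity bits: p1=1, p2=1, p3=1, p4=1

111111110100101


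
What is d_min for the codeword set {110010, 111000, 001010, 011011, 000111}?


Comparing all pairs, minimum distance: 2
Can detect 1 errors, correct 0 errors

2


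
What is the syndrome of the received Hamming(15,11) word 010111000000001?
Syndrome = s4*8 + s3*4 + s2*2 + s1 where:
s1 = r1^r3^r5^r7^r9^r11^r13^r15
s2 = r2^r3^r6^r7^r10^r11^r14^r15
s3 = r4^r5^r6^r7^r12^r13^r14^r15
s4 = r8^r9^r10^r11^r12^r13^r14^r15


s1=0, s2=1, s3=0, s4=1

Syndrome = 10 (error at position 10)


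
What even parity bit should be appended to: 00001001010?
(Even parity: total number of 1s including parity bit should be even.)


Number of 1s in data: 3
Parity bit: 1

1


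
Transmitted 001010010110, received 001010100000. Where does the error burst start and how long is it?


XOR: 000000110110

Burst at position 6, length 5


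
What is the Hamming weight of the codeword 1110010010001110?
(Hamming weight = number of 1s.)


Counting 1s in 1110010010001110

8


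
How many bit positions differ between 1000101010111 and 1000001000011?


XOR: 0000100010100
Count of 1s: 3

3


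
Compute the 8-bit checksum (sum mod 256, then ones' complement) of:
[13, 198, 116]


Sum = 327 mod 256 = 71
Complement = 184

184


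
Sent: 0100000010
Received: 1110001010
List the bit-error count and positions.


XOR: 1010001000

3 error(s) at position(s): 0, 2, 6


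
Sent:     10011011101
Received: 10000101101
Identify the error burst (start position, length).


XOR: 00011110000

Burst at position 3, length 4


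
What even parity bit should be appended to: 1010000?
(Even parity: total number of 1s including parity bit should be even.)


Number of 1s in data: 2
Parity bit: 0

0


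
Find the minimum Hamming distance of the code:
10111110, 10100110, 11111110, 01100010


Comparing all pairs, minimum distance: 1
Can detect 0 errors, correct 0 errors

1


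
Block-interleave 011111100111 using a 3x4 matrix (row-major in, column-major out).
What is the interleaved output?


Matrix:
  0111
  1110
  0111
Read columns: 010111111101

010111111101


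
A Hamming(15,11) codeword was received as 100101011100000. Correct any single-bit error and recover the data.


Syndrome = 8: error at position 8

Data: 00101100000 (corrected bit 8)


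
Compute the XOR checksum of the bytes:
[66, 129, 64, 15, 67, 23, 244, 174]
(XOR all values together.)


XOR chain: 66 ^ 129 ^ 64 ^ 15 ^ 67 ^ 23 ^ 244 ^ 174 = 130

130


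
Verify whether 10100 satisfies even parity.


Number of 1s: 2

Yes, parity is correct (2 ones)


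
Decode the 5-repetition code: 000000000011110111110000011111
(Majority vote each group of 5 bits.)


Groups: 00000, 00000, 11110, 11111, 00000, 11111
Majority votes: 001101

001101


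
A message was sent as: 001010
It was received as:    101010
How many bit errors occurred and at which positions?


XOR: 100000

1 error(s) at position(s): 0


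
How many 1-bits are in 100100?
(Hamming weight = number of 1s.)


Counting 1s in 100100

2


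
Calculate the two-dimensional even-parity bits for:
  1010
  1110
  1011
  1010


Row parities: 0110
Column parities: 0101

Row P: 0110, Col P: 0101, Corner: 0


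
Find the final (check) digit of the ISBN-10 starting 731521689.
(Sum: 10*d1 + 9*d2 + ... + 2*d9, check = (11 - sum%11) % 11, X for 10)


Weighted sum: 223
223 mod 11 = 3

Check digit: 8


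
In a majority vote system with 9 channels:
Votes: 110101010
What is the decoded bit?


Ones: 5 out of 9
Threshold: 5

1 (5/9 voted 1)


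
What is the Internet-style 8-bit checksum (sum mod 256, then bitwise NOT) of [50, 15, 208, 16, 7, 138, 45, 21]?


Sum = 500 mod 256 = 244
Complement = 11

11


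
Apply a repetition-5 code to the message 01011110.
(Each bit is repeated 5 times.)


Each bit -> 5 copies

0000011111000001111111111111111111100000


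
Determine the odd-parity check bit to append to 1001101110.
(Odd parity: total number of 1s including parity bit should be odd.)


Number of 1s in data: 6
Parity bit: 1

1


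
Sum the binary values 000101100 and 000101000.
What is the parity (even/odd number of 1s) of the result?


000101100 = 44
000101000 = 40
Sum = 84 = 1010100
1s count = 3

odd parity (3 ones in 1010100)


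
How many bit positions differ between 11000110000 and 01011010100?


XOR: 10011100100
Count of 1s: 5

5


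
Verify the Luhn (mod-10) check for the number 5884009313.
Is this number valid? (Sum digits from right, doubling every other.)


Luhn sum = 37
37 mod 10 = 7

Invalid (Luhn sum mod 10 = 7)


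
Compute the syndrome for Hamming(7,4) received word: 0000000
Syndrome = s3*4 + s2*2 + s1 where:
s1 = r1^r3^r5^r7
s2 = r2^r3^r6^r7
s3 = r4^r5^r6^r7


s1=0, s2=0, s3=0

Syndrome = 0 (no error)


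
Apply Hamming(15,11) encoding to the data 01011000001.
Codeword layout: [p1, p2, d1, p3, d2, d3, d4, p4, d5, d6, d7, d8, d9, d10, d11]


Parity bits: p1=0, p2=0, p3=1, p4=0

000110101000001


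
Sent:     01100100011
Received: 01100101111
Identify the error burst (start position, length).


XOR: 00000001100

Burst at position 7, length 2


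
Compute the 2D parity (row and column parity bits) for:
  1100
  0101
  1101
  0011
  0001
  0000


Row parities: 001010
Column parities: 0110

Row P: 001010, Col P: 0110, Corner: 0


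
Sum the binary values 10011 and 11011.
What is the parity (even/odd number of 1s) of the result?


10011 = 19
11011 = 27
Sum = 46 = 101110
1s count = 4

even parity (4 ones in 101110)


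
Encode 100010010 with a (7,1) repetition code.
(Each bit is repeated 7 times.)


Each bit -> 7 copies

111111100000000000000000000011111110000000000000011111110000000


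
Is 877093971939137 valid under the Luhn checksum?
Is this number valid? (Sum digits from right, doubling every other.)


Luhn sum = 85
85 mod 10 = 5

Invalid (Luhn sum mod 10 = 5)


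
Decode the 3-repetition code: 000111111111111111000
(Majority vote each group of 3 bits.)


Groups: 000, 111, 111, 111, 111, 111, 000
Majority votes: 0111110

0111110


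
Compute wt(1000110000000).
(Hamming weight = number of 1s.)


Counting 1s in 1000110000000

3


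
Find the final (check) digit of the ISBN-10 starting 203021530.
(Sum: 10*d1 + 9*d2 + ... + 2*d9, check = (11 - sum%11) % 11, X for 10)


Weighted sum: 90
90 mod 11 = 2

Check digit: 9


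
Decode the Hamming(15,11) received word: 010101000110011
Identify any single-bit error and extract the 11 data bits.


Syndrome = 0: no error detected

Data: 00100110011 (no errors)


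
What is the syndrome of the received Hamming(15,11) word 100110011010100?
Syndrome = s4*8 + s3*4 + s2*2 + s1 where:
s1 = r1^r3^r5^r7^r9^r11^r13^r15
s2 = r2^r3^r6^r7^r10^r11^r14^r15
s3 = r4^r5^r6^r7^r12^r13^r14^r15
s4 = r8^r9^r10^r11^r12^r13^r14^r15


s1=1, s2=1, s3=1, s4=0

Syndrome = 7 (error at position 7)


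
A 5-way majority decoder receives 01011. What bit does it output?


Ones: 3 out of 5
Threshold: 3

1 (3/5 voted 1)


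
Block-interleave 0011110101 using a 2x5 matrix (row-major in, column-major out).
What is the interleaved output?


Matrix:
  00111
  10101
Read columns: 0100111011

0100111011


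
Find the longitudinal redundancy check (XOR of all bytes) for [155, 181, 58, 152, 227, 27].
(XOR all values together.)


XOR chain: 155 ^ 181 ^ 58 ^ 152 ^ 227 ^ 27 = 116

116


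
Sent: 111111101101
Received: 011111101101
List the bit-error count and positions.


XOR: 100000000000

1 error(s) at position(s): 0


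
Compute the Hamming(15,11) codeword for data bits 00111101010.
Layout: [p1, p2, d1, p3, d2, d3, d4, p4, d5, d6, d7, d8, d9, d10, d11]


Parity bits: p1=0, p2=0, p3=0, p4=0

000001101101010


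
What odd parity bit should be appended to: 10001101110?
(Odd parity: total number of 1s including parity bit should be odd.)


Number of 1s in data: 6
Parity bit: 1

1


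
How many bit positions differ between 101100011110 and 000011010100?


XOR: 101111001010
Count of 1s: 7

7


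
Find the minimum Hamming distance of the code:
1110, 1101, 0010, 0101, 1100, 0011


Comparing all pairs, minimum distance: 1
Can detect 0 errors, correct 0 errors

1


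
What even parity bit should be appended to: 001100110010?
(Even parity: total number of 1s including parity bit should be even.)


Number of 1s in data: 5
Parity bit: 1

1


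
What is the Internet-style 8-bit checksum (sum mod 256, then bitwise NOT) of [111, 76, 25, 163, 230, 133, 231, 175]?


Sum = 1144 mod 256 = 120
Complement = 135

135


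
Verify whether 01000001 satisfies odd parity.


Number of 1s: 2

No, parity error (2 ones)


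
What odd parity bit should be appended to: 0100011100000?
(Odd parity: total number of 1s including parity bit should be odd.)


Number of 1s in data: 4
Parity bit: 1

1


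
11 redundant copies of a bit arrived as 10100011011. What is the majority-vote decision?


Ones: 6 out of 11
Threshold: 6

1 (6/11 voted 1)


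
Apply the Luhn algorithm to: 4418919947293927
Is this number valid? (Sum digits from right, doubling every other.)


Luhn sum = 104
104 mod 10 = 4

Invalid (Luhn sum mod 10 = 4)


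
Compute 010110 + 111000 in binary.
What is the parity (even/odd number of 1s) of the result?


010110 = 22
111000 = 56
Sum = 78 = 1001110
1s count = 4

even parity (4 ones in 1001110)


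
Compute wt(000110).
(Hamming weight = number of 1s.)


Counting 1s in 000110

2


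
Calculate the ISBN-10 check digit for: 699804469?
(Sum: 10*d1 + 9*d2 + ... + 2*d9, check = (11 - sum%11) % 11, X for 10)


Weighted sum: 341
341 mod 11 = 0

Check digit: 0


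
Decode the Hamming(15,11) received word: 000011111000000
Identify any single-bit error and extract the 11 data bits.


Syndrome = 5: error at position 5

Data: 00111000000 (corrected bit 5)


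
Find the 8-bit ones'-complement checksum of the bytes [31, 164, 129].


Sum = 324 mod 256 = 68
Complement = 187

187


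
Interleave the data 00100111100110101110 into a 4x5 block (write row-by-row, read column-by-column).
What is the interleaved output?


Matrix:
  00100
  11110
  01101
  01110
Read columns: 01000111111101010010

01000111111101010010


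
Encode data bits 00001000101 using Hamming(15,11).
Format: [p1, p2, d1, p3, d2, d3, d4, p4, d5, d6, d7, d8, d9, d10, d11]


Parity bits: p1=1, p2=1, p3=0, p4=1

110000011000101


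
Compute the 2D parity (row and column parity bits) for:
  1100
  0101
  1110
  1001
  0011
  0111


Row parities: 001001
Column parities: 1010

Row P: 001001, Col P: 1010, Corner: 0


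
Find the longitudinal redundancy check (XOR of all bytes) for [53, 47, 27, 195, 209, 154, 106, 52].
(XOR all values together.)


XOR chain: 53 ^ 47 ^ 27 ^ 195 ^ 209 ^ 154 ^ 106 ^ 52 = 215

215


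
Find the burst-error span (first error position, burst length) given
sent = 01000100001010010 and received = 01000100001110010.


XOR: 00000000000100000

Burst at position 11, length 1


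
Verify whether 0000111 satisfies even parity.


Number of 1s: 3

No, parity error (3 ones)


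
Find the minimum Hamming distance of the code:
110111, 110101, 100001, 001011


Comparing all pairs, minimum distance: 1
Can detect 0 errors, correct 0 errors

1


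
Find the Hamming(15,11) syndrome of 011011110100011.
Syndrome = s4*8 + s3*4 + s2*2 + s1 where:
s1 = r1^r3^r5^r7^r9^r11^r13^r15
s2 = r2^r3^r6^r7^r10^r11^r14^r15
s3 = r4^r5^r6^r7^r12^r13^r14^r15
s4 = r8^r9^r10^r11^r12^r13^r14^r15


s1=0, s2=1, s3=1, s4=0

Syndrome = 6 (error at position 6)


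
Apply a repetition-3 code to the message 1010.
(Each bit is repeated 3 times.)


Each bit -> 3 copies

111000111000


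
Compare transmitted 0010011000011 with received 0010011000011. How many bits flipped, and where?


XOR: 0000000000000

0 errors (received matches sent)


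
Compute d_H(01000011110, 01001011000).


XOR: 00001000110
Count of 1s: 3

3


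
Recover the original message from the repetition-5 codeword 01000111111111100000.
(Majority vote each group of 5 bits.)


Groups: 01000, 11111, 11111, 00000
Majority votes: 0110

0110


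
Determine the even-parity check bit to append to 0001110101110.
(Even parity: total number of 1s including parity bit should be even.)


Number of 1s in data: 7
Parity bit: 1

1


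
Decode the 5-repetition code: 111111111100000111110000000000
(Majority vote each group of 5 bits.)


Groups: 11111, 11111, 00000, 11111, 00000, 00000
Majority votes: 110100

110100


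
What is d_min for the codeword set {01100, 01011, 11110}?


Comparing all pairs, minimum distance: 2
Can detect 1 errors, correct 0 errors

2


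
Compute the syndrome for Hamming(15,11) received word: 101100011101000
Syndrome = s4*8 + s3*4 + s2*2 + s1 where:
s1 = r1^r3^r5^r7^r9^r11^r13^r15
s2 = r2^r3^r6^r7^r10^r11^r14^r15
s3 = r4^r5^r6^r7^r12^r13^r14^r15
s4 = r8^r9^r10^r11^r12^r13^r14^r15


s1=1, s2=0, s3=0, s4=0

Syndrome = 1 (error at position 1)


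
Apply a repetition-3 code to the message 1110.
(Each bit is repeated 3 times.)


Each bit -> 3 copies

111111111000


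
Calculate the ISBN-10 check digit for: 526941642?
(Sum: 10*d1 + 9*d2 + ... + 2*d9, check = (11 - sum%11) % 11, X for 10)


Weighted sum: 248
248 mod 11 = 6

Check digit: 5


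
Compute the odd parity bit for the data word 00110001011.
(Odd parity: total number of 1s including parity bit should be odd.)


Number of 1s in data: 5
Parity bit: 0

0


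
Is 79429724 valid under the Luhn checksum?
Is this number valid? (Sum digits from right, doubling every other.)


Luhn sum = 48
48 mod 10 = 8

Invalid (Luhn sum mod 10 = 8)


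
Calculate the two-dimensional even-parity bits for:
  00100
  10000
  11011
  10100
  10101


Row parities: 11001
Column parities: 01110

Row P: 11001, Col P: 01110, Corner: 1


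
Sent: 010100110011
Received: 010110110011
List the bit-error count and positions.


XOR: 000010000000

1 error(s) at position(s): 4


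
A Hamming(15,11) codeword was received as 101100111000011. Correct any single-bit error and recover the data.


Syndrome = 1: error at position 1

Data: 10011000011 (corrected bit 1)


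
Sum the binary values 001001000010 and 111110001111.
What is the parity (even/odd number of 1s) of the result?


001001000010 = 578
111110001111 = 3983
Sum = 4561 = 1000111010001
1s count = 6

even parity (6 ones in 1000111010001)


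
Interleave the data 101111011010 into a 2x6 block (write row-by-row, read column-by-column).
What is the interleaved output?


Matrix:
  101111
  011010
Read columns: 100111101110

100111101110


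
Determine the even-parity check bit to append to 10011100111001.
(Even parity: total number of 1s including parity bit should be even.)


Number of 1s in data: 8
Parity bit: 0

0


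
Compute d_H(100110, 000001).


XOR: 100111
Count of 1s: 4

4


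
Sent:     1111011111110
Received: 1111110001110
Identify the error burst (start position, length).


XOR: 0000101110000

Burst at position 4, length 5


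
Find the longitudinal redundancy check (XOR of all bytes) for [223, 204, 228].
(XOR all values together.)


XOR chain: 223 ^ 204 ^ 228 = 247

247


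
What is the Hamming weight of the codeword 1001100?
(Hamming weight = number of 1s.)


Counting 1s in 1001100

3


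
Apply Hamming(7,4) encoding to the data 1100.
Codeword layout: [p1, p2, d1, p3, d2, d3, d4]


Parity bits: p1=0, p2=1, p3=1

0111100


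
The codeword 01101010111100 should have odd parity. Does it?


Number of 1s: 8

No, parity error (8 ones)


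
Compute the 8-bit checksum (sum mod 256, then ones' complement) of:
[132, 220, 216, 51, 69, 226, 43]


Sum = 957 mod 256 = 189
Complement = 66

66


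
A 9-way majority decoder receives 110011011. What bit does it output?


Ones: 6 out of 9
Threshold: 5

1 (6/9 voted 1)


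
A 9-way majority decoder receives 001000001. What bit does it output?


Ones: 2 out of 9
Threshold: 5

0 (2/9 voted 1)


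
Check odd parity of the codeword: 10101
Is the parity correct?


Number of 1s: 3

Yes, parity is correct (3 ones)


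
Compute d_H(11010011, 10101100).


XOR: 01111111
Count of 1s: 7

7


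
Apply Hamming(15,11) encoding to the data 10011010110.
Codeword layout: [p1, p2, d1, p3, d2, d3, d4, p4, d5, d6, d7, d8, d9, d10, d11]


Parity bits: p1=1, p2=0, p3=1, p4=0

101100101010110


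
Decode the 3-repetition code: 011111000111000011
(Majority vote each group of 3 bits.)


Groups: 011, 111, 000, 111, 000, 011
Majority votes: 110101

110101


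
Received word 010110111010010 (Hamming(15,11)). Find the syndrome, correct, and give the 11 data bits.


Syndrome = 0: no error detected

Data: 01011010010 (no errors)


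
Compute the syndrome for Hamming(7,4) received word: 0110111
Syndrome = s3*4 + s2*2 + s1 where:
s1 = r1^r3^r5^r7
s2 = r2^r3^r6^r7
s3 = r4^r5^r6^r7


s1=1, s2=0, s3=1

Syndrome = 5 (error at position 5)


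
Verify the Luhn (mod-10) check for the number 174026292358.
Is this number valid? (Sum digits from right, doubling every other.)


Luhn sum = 56
56 mod 10 = 6

Invalid (Luhn sum mod 10 = 6)


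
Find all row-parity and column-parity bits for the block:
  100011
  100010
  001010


Row parities: 100
Column parities: 001011

Row P: 100, Col P: 001011, Corner: 1


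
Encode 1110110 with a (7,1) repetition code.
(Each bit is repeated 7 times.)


Each bit -> 7 copies

1111111111111111111110000000111111111111110000000


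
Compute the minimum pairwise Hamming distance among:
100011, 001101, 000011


Comparing all pairs, minimum distance: 1
Can detect 0 errors, correct 0 errors

1


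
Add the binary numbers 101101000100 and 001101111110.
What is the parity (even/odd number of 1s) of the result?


101101000100 = 2884
001101111110 = 894
Sum = 3778 = 111011000010
1s count = 6

even parity (6 ones in 111011000010)


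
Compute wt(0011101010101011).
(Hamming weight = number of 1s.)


Counting 1s in 0011101010101011

9


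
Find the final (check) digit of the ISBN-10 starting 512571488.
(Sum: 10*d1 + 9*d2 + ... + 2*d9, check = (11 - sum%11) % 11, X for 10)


Weighted sum: 213
213 mod 11 = 4

Check digit: 7


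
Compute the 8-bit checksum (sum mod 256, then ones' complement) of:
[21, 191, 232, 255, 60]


Sum = 759 mod 256 = 247
Complement = 8

8


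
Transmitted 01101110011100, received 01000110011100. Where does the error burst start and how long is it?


XOR: 00101000000000

Burst at position 2, length 3


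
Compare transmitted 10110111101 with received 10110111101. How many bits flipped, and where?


XOR: 00000000000

0 errors (received matches sent)


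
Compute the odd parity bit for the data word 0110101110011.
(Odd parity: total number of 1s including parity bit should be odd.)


Number of 1s in data: 8
Parity bit: 1

1


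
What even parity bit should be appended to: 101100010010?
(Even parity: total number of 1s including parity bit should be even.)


Number of 1s in data: 5
Parity bit: 1

1


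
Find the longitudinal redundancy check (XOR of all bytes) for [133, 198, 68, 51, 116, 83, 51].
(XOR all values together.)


XOR chain: 133 ^ 198 ^ 68 ^ 51 ^ 116 ^ 83 ^ 51 = 32

32


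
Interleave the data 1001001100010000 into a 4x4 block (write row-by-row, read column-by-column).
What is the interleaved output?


Matrix:
  1001
  0011
  0001
  0000
Read columns: 1000000001001110

1000000001001110


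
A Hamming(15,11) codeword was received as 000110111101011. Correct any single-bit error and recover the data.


Syndrome = 0: no error detected

Data: 01011101011 (no errors)


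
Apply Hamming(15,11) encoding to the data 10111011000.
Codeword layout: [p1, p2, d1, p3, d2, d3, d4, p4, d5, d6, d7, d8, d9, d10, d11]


Parity bits: p1=0, p2=0, p3=1, p4=1

001101111011000


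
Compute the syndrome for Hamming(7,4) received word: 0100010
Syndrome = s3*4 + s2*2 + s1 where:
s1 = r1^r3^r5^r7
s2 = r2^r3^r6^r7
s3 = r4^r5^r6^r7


s1=0, s2=0, s3=1

Syndrome = 4 (error at position 4)


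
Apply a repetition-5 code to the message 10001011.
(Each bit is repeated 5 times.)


Each bit -> 5 copies

1111100000000000000011111000001111111111


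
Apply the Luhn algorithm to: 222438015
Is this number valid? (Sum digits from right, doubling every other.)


Luhn sum = 33
33 mod 10 = 3

Invalid (Luhn sum mod 10 = 3)


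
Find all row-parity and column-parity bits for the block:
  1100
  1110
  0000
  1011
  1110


Row parities: 01011
Column parities: 0111

Row P: 01011, Col P: 0111, Corner: 1


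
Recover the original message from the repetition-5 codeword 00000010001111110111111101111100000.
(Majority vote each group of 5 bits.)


Groups: 00000, 01000, 11111, 10111, 11110, 11111, 00000
Majority votes: 0011110

0011110


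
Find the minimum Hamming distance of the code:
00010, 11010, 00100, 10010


Comparing all pairs, minimum distance: 1
Can detect 0 errors, correct 0 errors

1


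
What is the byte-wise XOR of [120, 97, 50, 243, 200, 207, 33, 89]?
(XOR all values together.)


XOR chain: 120 ^ 97 ^ 50 ^ 243 ^ 200 ^ 207 ^ 33 ^ 89 = 167

167


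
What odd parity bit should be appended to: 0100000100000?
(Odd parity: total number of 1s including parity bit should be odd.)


Number of 1s in data: 2
Parity bit: 1

1


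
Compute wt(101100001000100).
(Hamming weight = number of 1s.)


Counting 1s in 101100001000100

5


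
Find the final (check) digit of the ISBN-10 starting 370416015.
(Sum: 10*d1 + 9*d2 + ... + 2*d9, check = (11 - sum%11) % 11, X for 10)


Weighted sum: 170
170 mod 11 = 5

Check digit: 6


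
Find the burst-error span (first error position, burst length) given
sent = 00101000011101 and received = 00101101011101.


XOR: 00000101000000

Burst at position 5, length 3


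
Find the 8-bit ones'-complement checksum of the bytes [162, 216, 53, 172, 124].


Sum = 727 mod 256 = 215
Complement = 40

40


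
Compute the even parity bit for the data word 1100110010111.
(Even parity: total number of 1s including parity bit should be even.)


Number of 1s in data: 8
Parity bit: 0

0


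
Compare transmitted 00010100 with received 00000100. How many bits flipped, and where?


XOR: 00010000

1 error(s) at position(s): 3


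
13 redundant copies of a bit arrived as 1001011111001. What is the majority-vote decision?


Ones: 8 out of 13
Threshold: 7

1 (8/13 voted 1)


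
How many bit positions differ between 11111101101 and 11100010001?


XOR: 00011111100
Count of 1s: 6

6


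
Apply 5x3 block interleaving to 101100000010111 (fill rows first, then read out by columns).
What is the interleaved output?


Matrix:
  101
  100
  000
  010
  111
Read columns: 110010001110001

110010001110001


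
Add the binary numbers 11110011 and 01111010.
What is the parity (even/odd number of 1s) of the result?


11110011 = 243
01111010 = 122
Sum = 365 = 101101101
1s count = 6

even parity (6 ones in 101101101)


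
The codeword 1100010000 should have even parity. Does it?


Number of 1s: 3

No, parity error (3 ones)


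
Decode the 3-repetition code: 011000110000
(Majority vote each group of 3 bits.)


Groups: 011, 000, 110, 000
Majority votes: 1010

1010


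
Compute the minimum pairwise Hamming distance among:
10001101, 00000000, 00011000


Comparing all pairs, minimum distance: 2
Can detect 1 errors, correct 0 errors

2


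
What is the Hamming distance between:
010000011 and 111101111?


XOR: 101101100
Count of 1s: 5

5


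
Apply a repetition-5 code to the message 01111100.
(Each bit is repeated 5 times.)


Each bit -> 5 copies

0000011111111111111111111111110000000000


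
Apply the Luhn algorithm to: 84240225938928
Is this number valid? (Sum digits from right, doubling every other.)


Luhn sum = 70
70 mod 10 = 0

Valid (Luhn sum mod 10 = 0)


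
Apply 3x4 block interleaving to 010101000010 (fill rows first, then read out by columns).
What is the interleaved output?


Matrix:
  0101
  0100
  0010
Read columns: 000110001100

000110001100


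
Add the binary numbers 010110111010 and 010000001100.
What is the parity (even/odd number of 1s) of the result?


010110111010 = 1466
010000001100 = 1036
Sum = 2502 = 100111000110
1s count = 6

even parity (6 ones in 100111000110)


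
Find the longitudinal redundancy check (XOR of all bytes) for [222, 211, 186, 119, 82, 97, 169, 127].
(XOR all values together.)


XOR chain: 222 ^ 211 ^ 186 ^ 119 ^ 82 ^ 97 ^ 169 ^ 127 = 37

37


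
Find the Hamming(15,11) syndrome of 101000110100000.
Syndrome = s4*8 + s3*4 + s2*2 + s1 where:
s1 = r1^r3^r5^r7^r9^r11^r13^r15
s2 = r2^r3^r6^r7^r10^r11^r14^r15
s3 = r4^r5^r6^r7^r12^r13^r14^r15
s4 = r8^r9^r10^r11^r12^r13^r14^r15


s1=1, s2=1, s3=1, s4=0

Syndrome = 7 (error at position 7)


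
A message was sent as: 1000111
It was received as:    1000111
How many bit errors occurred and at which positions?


XOR: 0000000

0 errors (received matches sent)


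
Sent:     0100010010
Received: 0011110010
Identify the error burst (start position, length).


XOR: 0111100000

Burst at position 1, length 4


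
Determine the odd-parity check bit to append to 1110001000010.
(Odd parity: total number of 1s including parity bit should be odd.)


Number of 1s in data: 5
Parity bit: 0

0


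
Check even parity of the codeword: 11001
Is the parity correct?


Number of 1s: 3

No, parity error (3 ones)


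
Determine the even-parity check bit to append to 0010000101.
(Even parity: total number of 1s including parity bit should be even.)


Number of 1s in data: 3
Parity bit: 1

1


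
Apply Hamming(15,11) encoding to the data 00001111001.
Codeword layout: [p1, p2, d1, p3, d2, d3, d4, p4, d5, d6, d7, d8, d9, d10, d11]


Parity bits: p1=1, p2=1, p3=0, p4=1

110000011111001


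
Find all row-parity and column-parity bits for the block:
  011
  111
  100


Row parities: 011
Column parities: 000

Row P: 011, Col P: 000, Corner: 0


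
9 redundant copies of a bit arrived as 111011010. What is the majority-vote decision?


Ones: 6 out of 9
Threshold: 5

1 (6/9 voted 1)
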